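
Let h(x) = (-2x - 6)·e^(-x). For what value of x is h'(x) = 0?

-2

h'(x) = (-2)·e^(-x) + (-2x - 6)·(-1)·e^(-x) = (2x + 4)·e^(-x). Since e^(-x) > 0, the only critical point is x = -2.
h''(-2) has the same sign as 2 > 0, so this is a local minimum.
h(-2) = (-2)·e^(2) ≈ -14.7781.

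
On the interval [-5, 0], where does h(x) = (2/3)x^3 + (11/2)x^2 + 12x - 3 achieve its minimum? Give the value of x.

Differentiating, h'(x) = 2x^2 + 11x + 12; which vanishes at x = -4 and x = -3/2.
Evaluating at the critical points and endpoints: h(-5) = -53/6; h(-4) = -17/3; h(-3/2) = -87/8; h(0) = -3.
So the minimum is h(-3/2) = -87/8.

-3/2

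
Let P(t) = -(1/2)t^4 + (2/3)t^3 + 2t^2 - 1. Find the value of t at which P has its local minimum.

P'(t) = -2t^3 + 2t^2 + 4t = 0 at t = -1, 0, 2.
P''(t) = -6t^2 + 4t + 4. P''(-1) = -6 < 0 ⇒ local maximum; P''(0) = 4 > 0 ⇒ local minimum; P''(2) = -12 < 0 ⇒ local maximum.
So the local minimum value is P(0) = -1.

0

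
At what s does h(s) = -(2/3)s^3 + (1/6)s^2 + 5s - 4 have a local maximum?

Critical points: h'(s) = -2s^2 + (1/3)s + 5 vanishes at s = -3/2, 5/3.
Second-derivative test with h''(s) = -4s + 1/3: h''(-3/2) = 19/3 > 0 ⇒ local minimum; h''(5/3) = -19/3 < 0 ⇒ local maximum.
The local maximum is h(5/3) = 277/162.

5/3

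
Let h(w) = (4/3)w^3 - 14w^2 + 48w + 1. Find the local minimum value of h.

163/3

h'(w) = 4w^2 - 28w + 48. Setting h'(w) = 0 gives w ∈ {3, 4}.
Second-derivative test with h''(w) = 8w - 28: h''(3) = -4 < 0 ⇒ local maximum; h''(4) = 4 > 0 ⇒ local minimum.
So the local minimum value is h(4) = 163/3.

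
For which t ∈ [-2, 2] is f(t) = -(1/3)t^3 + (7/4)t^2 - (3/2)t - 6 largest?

-2

Differentiating, f'(t) = -t^2 + (7/2)t - 3/2; whose only zero in [-2, 2] is t = 1/2.
Candidates: f(-2) = 20/3, f(1/2) = -305/48, f(2) = -14/3.
So the maximum is f(-2) = 20/3.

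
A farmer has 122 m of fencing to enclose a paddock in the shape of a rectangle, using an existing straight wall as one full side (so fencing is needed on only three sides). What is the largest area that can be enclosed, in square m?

Let the sides perpendicular to the wall have length x and the parallel side y, so 2x + y = 122 and the area is A = xy = x(122 − 2x).
A'(x) = 122 − 4x = 0 gives x = 61/2, and A''(x) = −4 < 0 confirms a maximum.
Then y = 122 − 2·61/2 = 61 and A = 3721/2.

3721/2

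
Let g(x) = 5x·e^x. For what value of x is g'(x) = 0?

g'(x) = 5·e^x + (5x)·1·e^x = (5x + 5)·e^x. Since e^x > 0, the only critical point is x = -1.
g''(-1) has the same sign as 5 > 0, so this is a local minimum.
g(-1) = (-5)·e^(-1) ≈ -1.8394.

-1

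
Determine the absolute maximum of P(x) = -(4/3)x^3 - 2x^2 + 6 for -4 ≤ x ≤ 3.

Differentiating, P'(x) = -4x^2 - 4x; which vanishes at x = -1 and x = 0.
Evaluating at the critical points and endpoints: P(-4) = 178/3, P(-1) = 16/3, P(0) = 6, P(3) = -48.
So the maximum is P(-4) = 178/3.

178/3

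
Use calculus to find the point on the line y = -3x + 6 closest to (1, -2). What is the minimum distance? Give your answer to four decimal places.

1.5811

Minimize D(x)^2 = (x - 1)^2 + (-3x + 8)^2.
d/dx[D^2] = 2(x - 1) + 2·(-3)·(-3x + 8) = 0 ⇒ x = 5/2.
Then y = -3/2 and the distance is √(5/2) ≈ 1.5811.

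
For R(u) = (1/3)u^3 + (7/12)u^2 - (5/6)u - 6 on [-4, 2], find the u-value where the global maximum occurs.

2

R'(u) = u^2 + (7/6)u - 5/6, which vanishes at u = -5/3 and u = 1/2.
Evaluating at the critical points and endpoints: R(-4) = -44/3, R(-5/3) = -1469/324, R(1/2) = -299/48, R(2) = -8/3.
Hence the absolute maximum is -8/3 at u = 2.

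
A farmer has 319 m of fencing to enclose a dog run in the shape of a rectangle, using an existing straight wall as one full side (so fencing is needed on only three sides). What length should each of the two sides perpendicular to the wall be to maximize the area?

319/4

Let the sides perpendicular to the wall have length x and the parallel side y, so 2x + y = 319 and the area is A = xy = x(319 − 2x).
A'(x) = 319 − 4x = 0 gives x = 319/4, and A''(x) = −4 < 0 confirms a maximum.
Then y = 319 − 2·319/4 = 319/2 and A = 101761/8.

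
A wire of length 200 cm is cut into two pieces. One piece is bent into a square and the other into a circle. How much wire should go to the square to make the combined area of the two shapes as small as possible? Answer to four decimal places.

Let x be the length used for the square. Square side x/4; circle radius (200−x)/(2π).
A(x) = (x/4)² + π·((200−x)/(2π))² = x²/16 + (200−x)²/(4π) for 0 ≤ x ≤ 200. A'(x) = x/8 − (200−x)/(2π) = 0 gives x = 4·200/(π+4) ≈ 112.0198.
A'' = 1/8 + 1/(2π) > 0, so this gives the minimum combined area; x ≈ 112.0198 cm to the square.

112.0198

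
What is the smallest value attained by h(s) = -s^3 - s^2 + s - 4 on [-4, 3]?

-37

The derivative is -3s^2 - 2s + 1, which vanishes at s = -1 and s = 1/3.
Compare values at every candidate in [-4, 3]: h(-4) = 40,  h(-1) = -5,  h(1/3) = -103/27,  h(3) = -37.
The minimum over the interval is -37, attained at s = 3.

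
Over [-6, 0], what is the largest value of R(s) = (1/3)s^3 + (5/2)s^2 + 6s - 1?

-1

Differentiating, R'(s) = s^2 + 5s + 6; which vanishes at s = -3 and s = -2.
Compare values at every candidate in [-6, 0]: R(-6) = -19,  R(-3) = -11/2,  R(-2) = -17/3,  R(0) = -1.
So the maximum is R(0) = -1.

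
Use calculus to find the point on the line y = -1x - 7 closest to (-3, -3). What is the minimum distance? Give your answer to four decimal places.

0.7071

Minimize D(x)^2 = (x + 3)^2 + (-x - 4)^2.
d/dx[D^2] = 2(x + 3) + 2·(-1)·(-x - 4) = 0 ⇒ x = -7/2.
Then y = -7/2 and the distance is √(1/2) ≈ 0.7071.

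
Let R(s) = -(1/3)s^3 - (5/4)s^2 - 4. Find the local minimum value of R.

-317/48

Critical points: R'(s) = -s^2 - (5/2)s vanishes at s = -5/2, 0.
Since R''(s) = -2s - 5/2, we get R''(-5/2) = 5/2 > 0 ⇒ local minimum; R''(0) = -5/2 < 0 ⇒ local maximum.
Thus R has its local minimum at s = -5/2, with value -317/48.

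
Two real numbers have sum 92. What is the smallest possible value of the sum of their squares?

4232

With a + b = 92, a^2 + b^2 = a^2 + (92 − a)^2.
The derivative 2a − 2(92 − a) = 4a − 184 vanishes at a = 46; second derivative 4 > 0, a minimum.
The minimum is 2·(46)^2 = 4232.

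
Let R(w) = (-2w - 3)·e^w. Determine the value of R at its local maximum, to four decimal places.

By the product rule, R'(w) = (-2w - 5)·e^w. Since e^w > 0, the only critical point is w = -5/2.
R''(-5/2) has the same sign as -2 < 0, so this is a local maximum.
R(-5/2) = (2)·e^(-5/2) ≈ 0.1642.

0.1642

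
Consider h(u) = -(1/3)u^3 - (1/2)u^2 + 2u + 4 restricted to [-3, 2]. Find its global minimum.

2/3

Differentiating, h'(u) = -u^2 - u + 2; which vanishes at u = -2 and u = 1.
Candidates: h(-3) = 5/2, h(-2) = 2/3, h(1) = 31/6, h(2) = 10/3.
Hence the absolute minimum is 2/3 at u = -2.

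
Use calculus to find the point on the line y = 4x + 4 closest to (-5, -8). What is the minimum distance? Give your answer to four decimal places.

1.9403

Minimize D(x)^2 = (x + 5)^2 + (4x + 12)^2.
d/dx[D^2] = 2(x + 5) + 2·4·(4x + 12) = 0 ⇒ x = -53/17.
Then y = -144/17 and the distance is √(64/17) ≈ 1.9403.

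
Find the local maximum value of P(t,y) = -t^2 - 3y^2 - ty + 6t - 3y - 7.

∂P/∂t = -2t - y + 6 = 0 and ∂P/∂y = -t - 6y - 3 = 0, so (t, y) = (39/11, -12/11).
The Hessian has P_{tt} = -2, P_{yy} = -6, P_{ty} = -1, giving D = 11 > 0 with P_{tt} < 0, so the point is a local maximum.
P(39/11, -12/11) = 58/11.

58/11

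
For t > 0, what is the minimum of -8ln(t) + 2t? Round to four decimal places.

-3.0904

h'(t) = -8/t + 2 = 0 gives t = 4.
h''(t) = 8/t², which is positive for t > 0, so this is a local minimum.
h(4) = -8·ln(4) + 8 ≈ -3.0904.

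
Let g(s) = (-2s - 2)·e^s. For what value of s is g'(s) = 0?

-2

By the product rule, g'(s) = (-2s - 4)·e^s. Since e^s > 0, the only critical point is s = -2.
g''(-2) has the same sign as -2 < 0, so this is a local maximum.
g(-2) = (2)·e^(-2) ≈ 0.2707.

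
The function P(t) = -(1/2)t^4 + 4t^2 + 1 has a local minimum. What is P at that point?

P'(t) = -2t^3 + 8t. Setting P'(t) = 0 gives t ∈ {-2, 0, 2}.
Second-derivative test with P''(t) = -6t^2 + 8: P''(-2) = -16 < 0 ⇒ local maximum; P''(0) = 8 > 0 ⇒ local minimum; P''(2) = -16 < 0 ⇒ local maximum.
The local minimum is P(0) = 1.

1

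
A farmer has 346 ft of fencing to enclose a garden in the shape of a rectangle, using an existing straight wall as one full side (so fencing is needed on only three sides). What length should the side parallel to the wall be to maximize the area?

173

Let the sides perpendicular to the wall have length x and the parallel side y, so 2x + y = 346 and the area is A = xy = x(346 − 2x).
A'(x) = 346 − 4x = 0 gives x = 173/2, and A''(x) = −4 < 0 confirms a maximum.
Then y = 346 − 2·173/2 = 173 and A = 29929/2.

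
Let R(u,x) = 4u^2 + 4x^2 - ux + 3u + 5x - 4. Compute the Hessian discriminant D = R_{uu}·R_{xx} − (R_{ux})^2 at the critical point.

63

∂R/∂u = 8u - x + 3 = 0 and ∂R/∂x = -u + 8x + 5 = 0, so (u, x) = (-29/63, -43/63).
The Hessian has R_{uu} = 8, R_{xx} = 8, R_{ux} = -1, giving D = 63 > 0 with R_{uu} > 0, so the point is a local minimum.
D = (8)·(8) − (-1)^2 = 63.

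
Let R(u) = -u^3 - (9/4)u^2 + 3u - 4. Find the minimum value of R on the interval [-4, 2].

R'(u) = -3u^2 - (9/2)u + 3, which vanishes at u = -2 and u = 1/2.
Compare values at every candidate in [-4, 2]: R(-4) = 12, R(-2) = -11, R(1/2) = -51/16, R(2) = -15.
So the minimum is R(2) = -15.

-15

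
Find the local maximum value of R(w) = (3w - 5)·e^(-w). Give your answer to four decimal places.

0.2085

Differentiating with the product rule gives R'(w) = (-3w + 8)·e^(-w). Since e^(-w) > 0, the only critical point is w = 8/3.
R''(8/3) has the same sign as -3 < 0, so this is a local maximum.
R(8/3) = (3)·e^(-8/3) ≈ 0.2085.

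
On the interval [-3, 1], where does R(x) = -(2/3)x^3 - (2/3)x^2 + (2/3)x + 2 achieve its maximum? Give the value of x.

-3

The derivative is -2x^2 - (4/3)x + 2/3, which vanishes at x = -1 and x = 1/3.
Candidates: R(-3) = 12; R(-1) = 4/3; R(1/3) = 172/81; R(1) = 4/3.
Hence the absolute maximum is 12 at x = -3.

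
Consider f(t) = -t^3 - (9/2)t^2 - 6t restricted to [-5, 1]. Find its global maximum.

The derivative is -3t^2 - 9t - 6, which vanishes at t = -2 and t = -1.
Candidates: f(-5) = 85/2; f(-2) = 2; f(-1) = 5/2; f(1) = -23/2.
Hence the absolute maximum is 85/2 at t = -5.

85/2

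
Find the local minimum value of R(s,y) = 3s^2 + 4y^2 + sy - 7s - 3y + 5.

∂R/∂s = 6s + y - 7 = 0 and ∂R/∂y = s + 8y - 3 = 0, so (s, y) = (53/47, 11/47).
The Hessian has R_{ss} = 6, R_{yy} = 8, R_{sy} = 1, giving D = 47 > 0 with R_{ss} > 0, so the point is a local minimum.
R(53/47, 11/47) = 33/47.

33/47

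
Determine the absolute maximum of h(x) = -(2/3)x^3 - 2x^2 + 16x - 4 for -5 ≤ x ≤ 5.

The derivative is -2x^2 - 4x + 16, which vanishes at x = -4 and x = 2.
Evaluating at the critical points and endpoints: h(-5) = -152/3,  h(-4) = -172/3,  h(2) = 44/3,  h(5) = -172/3.
The maximum over the interval is 44/3, attained at x = 2.

44/3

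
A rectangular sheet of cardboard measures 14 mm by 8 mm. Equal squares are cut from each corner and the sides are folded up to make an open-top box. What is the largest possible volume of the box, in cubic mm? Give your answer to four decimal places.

82.9814

With cut size x, the volume is V(x) = x(14 − 2x)(8 − 2x) for 0 < x < 4.
V'(x) = 12x^2 − 88x + 112. Setting V'(x) = 0 gives x ≈ 1.6391 (the root in (0, 4)).
V''(x) = 24x − 88 is negative there, so this is the maximum; V ≈ 82.9814.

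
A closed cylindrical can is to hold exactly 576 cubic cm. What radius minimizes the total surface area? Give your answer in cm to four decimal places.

4.5090

With radius r and height h, πr²h = 576 so h = 576/(πr²), and S(r) = 2πr² + 2πrh = 2πr² + 2·576/r.
S'(r) = 4πr − 2·576/r² = 0 ⇒ r³ = 576/(2π), so r ≈ 4.5090 and h = 2r ≈ 9.0180.
S''(r) = 4π + 4·576/r³ > 0, so this is the minimum; S ≈ 383.2330.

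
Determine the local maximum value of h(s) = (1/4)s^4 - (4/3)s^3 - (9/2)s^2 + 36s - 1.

h'(s) = s^3 - 4s^2 - 9s + 36. Setting h'(s) = 0 gives s ∈ {-3, 3, 4}.
h''(s) = 3s^2 - 8s - 9. h''(-3) = 42 > 0 ⇒ local minimum; h''(3) = -6 < 0 ⇒ local maximum; h''(4) = 7 > 0 ⇒ local minimum.
So the local maximum value is h(3) = 203/4.

203/4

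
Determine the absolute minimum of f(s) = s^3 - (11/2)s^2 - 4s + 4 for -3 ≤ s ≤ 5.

The derivative is 3s^2 - 11s - 4, which vanishes at s = -1/3 and s = 4.
Compare values at every candidate in [-3, 5]: f(-3) = -121/2,  f(-1/3) = 253/54,  f(4) = -36,  f(5) = -57/2.
Hence the absolute minimum is -121/2 at s = -3.

-121/2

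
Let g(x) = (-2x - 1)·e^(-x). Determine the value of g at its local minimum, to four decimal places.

By the product rule, g'(x) = (2x - 1)·e^(-x). Since e^(-x) > 0, the only critical point is x = 1/2.
g''(1/2) has the same sign as 2 > 0, so this is a local minimum.
g(1/2) = (-2)·e^(-1/2) ≈ -1.2131.

-1.2131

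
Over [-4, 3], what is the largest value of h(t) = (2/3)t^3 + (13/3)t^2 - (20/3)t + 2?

Differentiating, h'(t) = 2t^2 + (26/3)t - 20/3; whose only zero in [-4, 3] is t = 2/3.
Candidates: h(-4) = 166/3; h(2/3) = -26/81; h(3) = 39.
The maximum over the interval is 166/3, attained at t = -4.

166/3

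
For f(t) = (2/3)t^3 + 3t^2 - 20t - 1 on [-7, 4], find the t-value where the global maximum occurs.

The derivative is 2t^2 + 6t - 20, which vanishes at t = -5 and t = 2.
Candidates: f(-7) = 172/3, f(-5) = 272/3, f(2) = -71/3, f(4) = 29/3.
So the maximum is f(-5) = 272/3.

-5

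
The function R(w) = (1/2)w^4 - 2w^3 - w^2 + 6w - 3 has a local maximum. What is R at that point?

1/2

Critical points: R'(w) = 2w^3 - 6w^2 - 2w + 6 vanishes at w = -1, 1, 3.
Second-derivative test with R''(w) = 6w^2 - 12w - 2: R''(-1) = 16 > 0 ⇒ local minimum; R''(1) = -8 < 0 ⇒ local maximum; R''(3) = 16 > 0 ⇒ local minimum.
Thus R has its local maximum at w = 1, with value 1/2.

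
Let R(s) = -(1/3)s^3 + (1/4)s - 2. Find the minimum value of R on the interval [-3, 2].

R'(s) = -s^2 + 1/4, which vanishes at s = -1/2 and s = 1/2.
Compare values at every candidate in [-3, 2]: R(-3) = 25/4,  R(-1/2) = -25/12,  R(1/2) = -23/12,  R(2) = -25/6.
Hence the absolute minimum is -25/6 at s = 2.

-25/6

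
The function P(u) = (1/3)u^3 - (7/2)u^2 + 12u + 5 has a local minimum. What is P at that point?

55/3

Critical points: P'(u) = u^2 - 7u + 12 vanishes at u = 3, 4.
Since P''(u) = 2u - 7, we get P''(3) = -1 < 0 ⇒ local maximum; P''(4) = 1 > 0 ⇒ local minimum.
So the local minimum value is P(4) = 55/3.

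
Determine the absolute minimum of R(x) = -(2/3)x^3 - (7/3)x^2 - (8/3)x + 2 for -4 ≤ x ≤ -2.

10/3

R'(x) = -2x^2 - (14/3)x - 8/3, which has no zeros in [-4, -2].
Evaluating at the critical points and endpoints: R(-4) = 18; R(-2) = 10/3.
So the minimum is R(-2) = 10/3.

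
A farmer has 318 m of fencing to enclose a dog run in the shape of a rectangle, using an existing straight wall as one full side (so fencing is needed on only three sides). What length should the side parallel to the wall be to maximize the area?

Let the sides perpendicular to the wall have length x and the parallel side y, so 2x + y = 318 and the area is A = xy = x(318 − 2x).
A'(x) = 318 − 4x = 0 gives x = 159/2, and A''(x) = −4 < 0 confirms a maximum.
Then y = 318 − 2·159/2 = 159 and A = 25281/2.

159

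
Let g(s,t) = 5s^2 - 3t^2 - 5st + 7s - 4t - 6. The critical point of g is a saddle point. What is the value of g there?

-717/85

∂g/∂s = 10s - 5t + 7 = 0 and ∂g/∂t = -5s - 6t - 4 = 0, so (s, t) = (-62/85, -1/17).
The Hessian has g_{ss} = 10, g_{tt} = -6, g_{st} = -5, giving D = -85 < 0, so the point is a saddle point.
g(-62/85, -1/17) = -717/85.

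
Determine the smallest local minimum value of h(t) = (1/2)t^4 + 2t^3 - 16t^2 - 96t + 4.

-380

h'(t) = 2t^3 + 6t^2 - 32t - 96 = 0 at t = -4, -3, 4.
Since h''(t) = 6t^2 + 12t - 32, we get h''(-4) = 16 > 0 ⇒ local minimum; h''(-3) = -14 < 0 ⇒ local maximum; h''(4) = 112 > 0 ⇒ local minimum.
So the smallest local minimum value is h(4) = -380.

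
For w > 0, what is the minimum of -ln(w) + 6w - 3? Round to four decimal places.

f'(w) = -1/w + 6 = 0 gives w = 1/6.
f''(w) = 1/w², which is positive for w > 0, so this is a local minimum.
f(1/6) = -1·ln(1/6) + 1 - 3 ≈ -0.2082.

-0.2082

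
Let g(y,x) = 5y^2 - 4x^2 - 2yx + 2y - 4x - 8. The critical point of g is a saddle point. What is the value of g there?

-52/7

∂g/∂y = 10y - 2x + 2 = 0 and ∂g/∂x = -2y - 8x - 4 = 0, so (y, x) = (-2/7, -3/7).
The Hessian has g_{yy} = 10, g_{xx} = -8, g_{yx} = -2, giving D = -84 < 0, so the point is a saddle point.
g(-2/7, -3/7) = -52/7.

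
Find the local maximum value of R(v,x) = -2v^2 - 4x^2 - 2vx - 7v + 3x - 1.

57/7

∂R/∂v = -4v - 2x - 7 = 0 and ∂R/∂x = -2v - 8x + 3 = 0, so (v, x) = (-31/14, 13/14).
The Hessian has R_{vv} = -4, R_{xx} = -8, R_{vx} = -2, giving D = 28 > 0 with R_{vv} < 0, so the point is a local maximum.
R(-31/14, 13/14) = 57/7.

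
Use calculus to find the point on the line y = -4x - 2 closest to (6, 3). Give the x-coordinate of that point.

Minimize D(x)^2 = (x - 6)^2 + (-4x - 5)^2.
d/dx[D^2] = 2(x - 6) + 2·(-4)·(-4x - 5) = 0 ⇒ x = -14/17.
Then y = 22/17 and the distance is √(841/17) ≈ 7.0335.

-14/17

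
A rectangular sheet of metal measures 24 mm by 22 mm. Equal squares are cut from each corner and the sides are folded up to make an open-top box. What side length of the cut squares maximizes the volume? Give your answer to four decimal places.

With cut size x, the volume is V(x) = x(24 − 2x)(22 − 2x) for 0 < x < 11.
V'(x) = 12x^2 − 184x + 528. Setting V'(x) = 0 gives x ≈ 3.8225 (the root in (0, 11)).
V''(x) = 24x − 184 is negative there, so this is the maximum; V ≈ 897.4314.

3.8225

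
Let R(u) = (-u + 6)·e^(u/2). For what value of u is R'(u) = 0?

4

R'(u) = (-1)·e^(u/2) + (-u + 6)·(1/2)·e^(u/2) = (-(1/2)u + 2)·e^(u/2). Since e^(u/2) > 0, the only critical point is u = 4.
R''(4) has the same sign as -1/2 < 0, so this is a local maximum.
R(4) = (2)·e^(2) ≈ 14.7781.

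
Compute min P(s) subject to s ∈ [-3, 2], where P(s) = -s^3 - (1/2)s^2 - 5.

The derivative is -3s^2 - s, which vanishes at s = -1/3 and s = 0.
Evaluating at the critical points and endpoints: P(-3) = 35/2; P(-1/3) = -271/54; P(0) = -5; P(2) = -15.
The minimum over the interval is -15, attained at s = 2.

-15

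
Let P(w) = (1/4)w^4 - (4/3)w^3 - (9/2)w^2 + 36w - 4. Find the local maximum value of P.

P'(w) = w^3 - 4w^2 - 9w + 36. Setting P'(w) = 0 gives w ∈ {-3, 3, 4}.
P''(w) = 3w^2 - 8w - 9. P''(-3) = 42 > 0 ⇒ local minimum; P''(3) = -6 < 0 ⇒ local maximum; P''(4) = 7 > 0 ⇒ local minimum.
The local maximum is P(3) = 191/4.

191/4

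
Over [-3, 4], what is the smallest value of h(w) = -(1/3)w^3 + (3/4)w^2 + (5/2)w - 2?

-41/12

Differentiating, h'(w) = -w^2 + (3/2)w + 5/2; which vanishes at w = -1 and w = 5/2.
Compare values at every candidate in [-3, 4]: h(-3) = 25/4, h(-1) = -41/12, h(5/2) = 179/48, h(4) = -4/3.
Hence the absolute minimum is -41/12 at w = -1.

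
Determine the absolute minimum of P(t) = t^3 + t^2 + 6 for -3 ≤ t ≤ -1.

Differentiating, P'(t) = 3t^2 + 2t; which has no zeros in [-3, -1].
Evaluating at the critical points and endpoints: P(-3) = -12, P(-1) = 6.
Hence the absolute minimum is -12 at t = -3.

-12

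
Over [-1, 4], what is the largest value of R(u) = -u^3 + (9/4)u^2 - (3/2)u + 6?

R'(u) = -3u^2 + (9/2)u - 3/2, which vanishes at u = 1/2 and u = 1.
Candidates: R(-1) = 43/4,  R(1/2) = 91/16,  R(1) = 23/4,  R(4) = -28.
Hence the absolute maximum is 43/4 at u = -1.

43/4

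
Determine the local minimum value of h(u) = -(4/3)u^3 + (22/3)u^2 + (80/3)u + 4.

-1244/81

h'(u) = -4u^2 + (44/3)u + 80/3 = 0 at u = -4/3, 5.
Second-derivative test with h''(u) = -8u + 44/3: h''(-4/3) = 76/3 > 0 ⇒ local minimum; h''(5) = -76/3 < 0 ⇒ local maximum.
Thus h has its local minimum at u = -4/3, with value -1244/81.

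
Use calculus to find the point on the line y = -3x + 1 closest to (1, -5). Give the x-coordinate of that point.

Minimize D(x)^2 = (x - 1)^2 + (-3x + 6)^2.
d/dx[D^2] = 2(x - 1) + 2·(-3)·(-3x + 6) = 0 ⇒ x = 19/10.
Then y = -47/10 and the distance is √(9/10) ≈ 0.9487.

19/10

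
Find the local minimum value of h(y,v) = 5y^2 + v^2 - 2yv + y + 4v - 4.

∂h/∂y = 10y - 2v + 1 = 0 and ∂h/∂v = -2y + 2v + 4 = 0, so (y, v) = (-5/8, -21/8).
The Hessian has h_{yy} = 10, h_{vv} = 2, h_{yv} = -2, giving D = 16 > 0 with h_{yy} > 0, so the point is a local minimum.
h(-5/8, -21/8) = -153/16.

-153/16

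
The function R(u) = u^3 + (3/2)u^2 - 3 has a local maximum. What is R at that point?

R'(u) = 3u^2 + 3u = 0 at u = -1, 0.
R''(u) = 6u + 3. R''(-1) = -3 < 0 ⇒ local maximum; R''(0) = 3 > 0 ⇒ local minimum.
The local maximum is R(-1) = -5/2.

-5/2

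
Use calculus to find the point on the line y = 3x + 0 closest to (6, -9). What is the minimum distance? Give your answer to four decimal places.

8.5381

Minimize D(x)^2 = (x - 6)^2 + (3x + 9)^2.
d/dx[D^2] = 2(x - 6) + 2·3·(3x + 9) = 0 ⇒ x = -21/10.
Then y = -63/10 and the distance is √(729/10) ≈ 8.5381.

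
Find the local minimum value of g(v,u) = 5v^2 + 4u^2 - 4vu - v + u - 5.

∂g/∂v = 10v - 4u - 1 = 0 and ∂g/∂u = -4v + 8u + 1 = 0, so (v, u) = (1/16, -3/32).
The Hessian has g_{vv} = 10, g_{uu} = 8, g_{vu} = -4, giving D = 64 > 0 with g_{vv} > 0, so the point is a local minimum.
g(1/16, -3/32) = -325/64.

-325/64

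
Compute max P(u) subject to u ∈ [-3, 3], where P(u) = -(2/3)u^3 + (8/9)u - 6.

28/3

The derivative is -2u^2 + 8/9, which vanishes at u = -2/3 and u = 2/3.
Compare values at every candidate in [-3, 3]: P(-3) = 28/3,  P(-2/3) = -518/81,  P(2/3) = -454/81,  P(3) = -64/3.
Hence the absolute maximum is 28/3 at u = -3.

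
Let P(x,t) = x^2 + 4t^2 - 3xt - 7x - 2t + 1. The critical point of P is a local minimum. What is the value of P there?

-235/7

∂P/∂x = 2x - 3t - 7 = 0 and ∂P/∂t = -3x + 8t - 2 = 0, so (x, t) = (62/7, 25/7).
The Hessian has P_{xx} = 2, P_{tt} = 8, P_{xt} = -3, giving D = 7 > 0 with P_{xx} > 0, so the point is a local minimum.
P(62/7, 25/7) = -235/7.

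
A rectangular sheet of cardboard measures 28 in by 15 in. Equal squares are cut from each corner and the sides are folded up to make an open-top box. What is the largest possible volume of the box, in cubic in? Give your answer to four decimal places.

594.7271

With cut size x, the volume is V(x) = x(28 − 2x)(15 − 2x) for 0 < x < 7.5.
V'(x) = 12x^2 − 172x + 420. Setting V'(x) = 0 gives x ≈ 3.1218 (the root in (0, 7.5)).
V''(x) = 24x − 172 is negative there, so this is the maximum; V ≈ 594.7271.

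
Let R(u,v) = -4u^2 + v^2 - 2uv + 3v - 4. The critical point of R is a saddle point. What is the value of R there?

∂R/∂u = -8u - 2v = 0 and ∂R/∂v = -2u + 2v + 3 = 0, so (u, v) = (3/10, -6/5).
The Hessian has R_{uu} = -8, R_{vv} = 2, R_{uv} = -2, giving D = -20 < 0, so the point is a saddle point.
R(3/10, -6/5) = -29/5.

-29/5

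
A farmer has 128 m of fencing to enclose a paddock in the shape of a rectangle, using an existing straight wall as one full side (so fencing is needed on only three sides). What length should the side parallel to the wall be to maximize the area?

Let the sides perpendicular to the wall have length x and the parallel side y, so 2x + y = 128 and the area is A = xy = x(128 − 2x).
A'(x) = 128 − 4x = 0 gives x = 32, and A''(x) = −4 < 0 confirms a maximum.
Then y = 128 − 2·32 = 64 and A = 2048.

64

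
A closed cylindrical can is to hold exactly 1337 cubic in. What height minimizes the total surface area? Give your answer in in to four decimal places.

11.9403

With radius r and height h, πr²h = 1337 so h = 1337/(πr²), and S(r) = 2πr² + 2πrh = 2πr² + 2·1337/r.
S'(r) = 4πr − 2·1337/r² = 0 ⇒ r³ = 1337/(2π), so r ≈ 5.9701 and h = 2r ≈ 11.9403.
S''(r) = 4π + 4·1337/r³ > 0, so this is the minimum; S ≈ 671.8446.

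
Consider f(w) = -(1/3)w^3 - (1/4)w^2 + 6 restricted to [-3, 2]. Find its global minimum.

7/3

Differentiating, f'(w) = -w^2 - (1/2)w; which vanishes at w = -1/2 and w = 0.
Evaluating at the critical points and endpoints: f(-3) = 51/4, f(-1/2) = 287/48, f(0) = 6, f(2) = 7/3.
So the minimum is f(2) = 7/3.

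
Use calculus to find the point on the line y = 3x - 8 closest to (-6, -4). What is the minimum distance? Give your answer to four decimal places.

Minimize D(x)^2 = (x + 6)^2 + (3x - 4)^2.
d/dx[D^2] = 2(x + 6) + 2·3·(3x - 4) = 0 ⇒ x = 3/5.
Then y = -31/5 and the distance is √(242/5) ≈ 6.9570.

6.9570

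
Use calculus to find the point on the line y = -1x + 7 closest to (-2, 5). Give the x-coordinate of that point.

0

Minimize D(x)^2 = (x + 2)^2 + (-x + 2)^2.
d/dx[D^2] = 2(x + 2) + 2·(-1)·(-x + 2) = 0 ⇒ x = 0.
Then y = 7 and the distance is √(8) ≈ 2.8284.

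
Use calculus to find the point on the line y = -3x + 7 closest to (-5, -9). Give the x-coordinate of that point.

43/10

Minimize D(x)^2 = (x + 5)^2 + (-3x + 16)^2.
d/dx[D^2] = 2(x + 5) + 2·(-3)·(-3x + 16) = 0 ⇒ x = 43/10.
Then y = -59/10 and the distance is √(961/10) ≈ 9.8031.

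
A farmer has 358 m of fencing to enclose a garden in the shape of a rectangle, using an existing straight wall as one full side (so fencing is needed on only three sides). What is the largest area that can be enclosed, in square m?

Let the sides perpendicular to the wall have length x and the parallel side y, so 2x + y = 358 and the area is A = xy = x(358 − 2x).
A'(x) = 358 − 4x = 0 gives x = 179/2, and A''(x) = −4 < 0 confirms a maximum.
Then y = 358 − 2·179/2 = 179 and A = 32041/2.

32041/2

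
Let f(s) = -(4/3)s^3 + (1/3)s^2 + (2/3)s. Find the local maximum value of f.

Critical points: f'(s) = -4s^2 + (2/3)s + 2/3 vanishes at s = -1/3, 1/2.
Second-derivative test with f''(s) = -8s + 2/3: f''(-1/3) = 10/3 > 0 ⇒ local minimum; f''(1/2) = -10/3 < 0 ⇒ local maximum.
The local maximum is f(1/2) = 1/4.

1/4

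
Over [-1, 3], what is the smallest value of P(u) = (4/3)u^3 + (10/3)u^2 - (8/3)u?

-38/81

Differentiating, P'(u) = 4u^2 + (20/3)u - 8/3; whose only zero in [-1, 3] is u = 1/3.
Candidates: P(-1) = 14/3, P(1/3) = -38/81, P(3) = 58.
The minimum over the interval is -38/81, attained at u = 1/3.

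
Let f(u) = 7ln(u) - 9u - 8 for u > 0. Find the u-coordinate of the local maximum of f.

7/9

f'(u) = 7/u − 9 = 0 gives u = 7/9.
f''(u) = -7/u², which is negative for u > 0, so this is a local maximum.
f(7/9) = 7·ln(7/9) - 7 - 8 ≈ -16.7592.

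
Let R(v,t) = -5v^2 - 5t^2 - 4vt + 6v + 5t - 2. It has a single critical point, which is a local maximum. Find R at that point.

17/84

∂R/∂v = -10v - 4t + 6 = 0 and ∂R/∂t = -4v - 10t + 5 = 0, so (v, t) = (10/21, 13/42).
The Hessian has R_{vv} = -10, R_{tt} = -10, R_{vt} = -4, giving D = 84 > 0 with R_{vv} < 0, so the point is a local maximum.
R(10/21, 13/42) = 17/84.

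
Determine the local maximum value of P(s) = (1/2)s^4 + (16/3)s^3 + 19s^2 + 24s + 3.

-3/2

Critical points: P'(s) = 2s^3 + 16s^2 + 38s + 24 vanishes at s = -4, -3, -1.
Since P''(s) = 6s^2 + 32s + 38, we get P''(-4) = 6 > 0 ⇒ local minimum; P''(-3) = -4 < 0 ⇒ local maximum; P''(-1) = 12 > 0 ⇒ local minimum.
The local maximum is P(-3) = -3/2.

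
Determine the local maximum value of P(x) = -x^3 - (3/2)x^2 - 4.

P'(x) = -3x^2 - 3x. Setting P'(x) = 0 gives x ∈ {-1, 0}.
P''(x) = -6x - 3. P''(-1) = 3 > 0 ⇒ local minimum; P''(0) = -3 < 0 ⇒ local maximum.
So the local maximum value is P(0) = -4.

-4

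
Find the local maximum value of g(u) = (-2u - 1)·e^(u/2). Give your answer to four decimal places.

1.1460

g'(u) = (-2)·e^(u/2) + (-2u - 1)·(1/2)·e^(u/2) = (-u - 5/2)·e^(u/2). Since e^(u/2) > 0, the only critical point is u = -5/2.
g''(-5/2) has the same sign as -1 < 0, so this is a local maximum.
g(-5/2) = (4)·e^(-5/4) ≈ 1.1460.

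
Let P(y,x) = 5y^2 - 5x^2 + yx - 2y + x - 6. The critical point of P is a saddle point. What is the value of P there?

∂P/∂y = 10y + x - 2 = 0 and ∂P/∂x = y - 10x + 1 = 0, so (y, x) = (19/101, 12/101).
The Hessian has P_{yy} = 10, P_{xx} = -10, P_{yx} = 1, giving D = -101 < 0, so the point is a saddle point.
P(19/101, 12/101) = -619/101.

-619/101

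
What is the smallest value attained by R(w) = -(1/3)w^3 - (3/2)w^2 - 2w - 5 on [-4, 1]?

Differentiating, R'(w) = -w^2 - 3w - 2; which vanishes at w = -2 and w = -1.
Evaluating at the critical points and endpoints: R(-4) = 1/3; R(-2) = -13/3; R(-1) = -25/6; R(1) = -53/6.
The minimum over the interval is -53/6, attained at w = 1.

-53/6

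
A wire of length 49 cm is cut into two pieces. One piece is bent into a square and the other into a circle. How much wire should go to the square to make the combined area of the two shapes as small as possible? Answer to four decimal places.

Let x be the length used for the square. Square side x/4; circle radius (49−x)/(2π).
A(x) = (x/4)² + π·((49−x)/(2π))² = x²/16 + (49−x)²/(4π) for 0 ≤ x ≤ 49. A'(x) = x/8 − (49−x)/(2π) = 0 gives x = 4·49/(π+4) ≈ 27.4449.
A'' = 1/8 + 1/(2π) > 0, so this gives the minimum combined area; x ≈ 27.4449 cm to the square.

27.4449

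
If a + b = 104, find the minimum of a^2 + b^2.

5408

With a + b = 104, a^2 + b^2 = a^2 + (104 − a)^2.
The derivative 2a − 2(104 − a) = 4a − 208 vanishes at a = 52; second derivative 4 > 0, a minimum.
The minimum is 2·(52)^2 = 5408.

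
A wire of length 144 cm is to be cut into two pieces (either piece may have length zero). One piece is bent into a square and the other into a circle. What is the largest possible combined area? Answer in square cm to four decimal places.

Let x be the length used for the square. Square side x/4; circle radius (144−x)/(2π).
A(x) = (x/4)² + π·((144−x)/(2π))² = x²/16 + (144−x)²/(4π) for 0 ≤ x ≤ 144. A'(x) = x/8 − (144−x)/(2π) = 0 gives x = 4·144/(π+4) ≈ 80.6543.
A'' > 0, so the interior critical point is a minimum; the maximum is at an endpoint. A(0) = 1650.1184 and A(144) = 1296.0000, so the largest area is 1650.1184.

1650.1184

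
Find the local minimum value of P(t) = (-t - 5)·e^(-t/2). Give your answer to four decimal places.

P'(t) = (-1)·e^(-t/2) + (-t - 5)·(-1/2)·e^(-t/2) = ((1/2)t + 3/2)·e^(-t/2). Since e^(-t/2) > 0, the only critical point is t = -3.
P''(-3) has the same sign as 1/2 > 0, so this is a local minimum.
P(-3) = (-2)·e^(3/2) ≈ -8.9634.

-8.9634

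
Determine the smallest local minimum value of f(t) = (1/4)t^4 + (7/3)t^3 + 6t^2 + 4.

4

f'(t) = t^3 + 7t^2 + 12t. Setting f'(t) = 0 gives t ∈ {-4, -3, 0}.
Second-derivative test with f''(t) = 3t^2 + 14t + 12: f''(-4) = 4 > 0 ⇒ local minimum; f''(-3) = -3 < 0 ⇒ local maximum; f''(0) = 12 > 0 ⇒ local minimum.
Thus f has its smallest local minimum at t = 0, with value 4.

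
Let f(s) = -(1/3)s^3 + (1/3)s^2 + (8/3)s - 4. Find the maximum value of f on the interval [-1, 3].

f'(s) = -s^2 + (2/3)s + 8/3, whose only zero in [-1, 3] is s = 2.
Evaluating at the critical points and endpoints: f(-1) = -6; f(2) = 0; f(3) = -2.
Hence the absolute maximum is 0 at s = 2.

0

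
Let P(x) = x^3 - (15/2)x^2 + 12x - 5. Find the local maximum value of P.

1/2

P'(x) = 3x^2 - 15x + 12. Setting P'(x) = 0 gives x ∈ {1, 4}.
Since P''(x) = 6x - 15, we get P''(1) = -9 < 0 ⇒ local maximum; P''(4) = 9 > 0 ⇒ local minimum.
Thus P has its local maximum at x = 1, with value 1/2.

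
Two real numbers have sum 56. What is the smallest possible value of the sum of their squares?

1568

With a + b = 56, a^2 + b^2 = a^2 + (56 − a)^2.
The derivative 2a − 2(56 − a) = 4a − 112 vanishes at a = 28; second derivative 4 > 0, a minimum.
The minimum is 2·(28)^2 = 1568.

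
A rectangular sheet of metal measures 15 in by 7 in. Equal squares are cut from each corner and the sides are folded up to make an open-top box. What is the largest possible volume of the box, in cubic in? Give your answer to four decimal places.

72.0000

With cut size x, the volume is V(x) = x(15 − 2x)(7 − 2x) for 0 < x < 3.5.
V'(x) = 12x^2 − 88x + 105. Setting V'(x) = 0 gives x ≈ 1.5000 (the root in (0, 3.5)).
V''(x) = 24x − 88 is negative there, so this is the maximum; V ≈ 72.0000.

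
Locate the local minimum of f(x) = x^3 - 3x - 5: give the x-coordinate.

1

f'(x) = 3x^2 - 3. Setting f'(x) = 0 gives x ∈ {-1, 1}.
Since f''(x) = 6x, we get f''(-1) = -6 < 0 ⇒ local maximum; f''(1) = 6 > 0 ⇒ local minimum.
Thus f has its local minimum at x = 1, with value -7.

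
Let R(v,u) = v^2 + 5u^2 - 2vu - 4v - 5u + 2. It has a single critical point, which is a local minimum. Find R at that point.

-113/16

∂R/∂v = 2v - 2u - 4 = 0 and ∂R/∂u = -2v + 10u - 5 = 0, so (v, u) = (25/8, 9/8).
The Hessian has R_{vv} = 2, R_{uu} = 10, R_{vu} = -2, giving D = 16 > 0 with R_{vv} > 0, so the point is a local minimum.
R(25/8, 9/8) = -113/16.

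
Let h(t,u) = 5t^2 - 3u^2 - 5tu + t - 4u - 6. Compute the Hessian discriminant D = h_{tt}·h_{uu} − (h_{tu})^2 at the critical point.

∂h/∂t = 10t - 5u + 1 = 0 and ∂h/∂u = -5t - 6u - 4 = 0, so (t, u) = (-26/85, -7/17).
The Hessian has h_{tt} = 10, h_{uu} = -6, h_{tu} = -5, giving D = -85 < 0, so the point is a saddle point.
D = (10)·(-6) − (-5)^2 = -85.

-85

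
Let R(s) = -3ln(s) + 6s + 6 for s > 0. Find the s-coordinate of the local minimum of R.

1/2

R'(s) = -3/s + 6 = 0 gives s = 1/2.
R''(s) = 3/s², which is positive for s > 0, so this is a local minimum.
R(1/2) = -3·ln(1/2) + 3 + 6 ≈ 11.0794.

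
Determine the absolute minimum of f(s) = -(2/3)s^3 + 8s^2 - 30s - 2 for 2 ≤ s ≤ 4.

The derivative is -2s^2 + 16s - 30, whose only zero in [2, 4] is s = 3.
Candidates: f(2) = -106/3; f(3) = -38; f(4) = -110/3.
Hence the absolute minimum is -38 at s = 3.

-38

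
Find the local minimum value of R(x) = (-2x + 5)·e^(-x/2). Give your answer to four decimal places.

-0.4216

Differentiating with the product rule gives R'(x) = (x - 9/2)·e^(-x/2). Since e^(-x/2) > 0, the only critical point is x = 9/2.
R''(9/2) has the same sign as 1 > 0, so this is a local minimum.
R(9/2) = (-4)·e^(-9/4) ≈ -0.4216.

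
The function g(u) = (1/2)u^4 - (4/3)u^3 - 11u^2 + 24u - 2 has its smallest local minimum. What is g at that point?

-193/2

Critical points: g'(u) = 2u^3 - 4u^2 - 22u + 24 vanishes at u = -3, 1, 4.
Since g''(u) = 6u^2 - 8u - 22, we get g''(-3) = 56 > 0 ⇒ local minimum; g''(1) = -24 < 0 ⇒ local maximum; g''(4) = 42 > 0 ⇒ local minimum.
Thus g has its smallest local minimum at u = -3, with value -193/2.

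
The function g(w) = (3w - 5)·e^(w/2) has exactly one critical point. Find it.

By the product rule, g'(w) = ((3/2)w + 1/2)·e^(w/2). Since e^(w/2) > 0, the only critical point is w = -1/3.
g''(-1/3) has the same sign as 3/2 > 0, so this is a local minimum.
g(-1/3) = (-6)·e^(-1/6) ≈ -5.0789.

-1/3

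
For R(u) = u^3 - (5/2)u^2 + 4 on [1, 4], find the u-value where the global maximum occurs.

4

Differentiating, R'(u) = 3u^2 - 5u; whose only zero in [1, 4] is u = 5/3.
Candidates: R(1) = 5/2, R(5/3) = 91/54, R(4) = 28.
Hence the absolute maximum is 28 at u = 4.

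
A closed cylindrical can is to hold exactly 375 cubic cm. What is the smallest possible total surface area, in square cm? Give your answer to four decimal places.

287.8737

With radius r and height h, πr²h = 375 so h = 375/(πr²), and S(r) = 2πr² + 2πrh = 2πr² + 2·375/r.
S'(r) = 4πr − 2·375/r² = 0 ⇒ r³ = 375/(2π), so r ≈ 3.9080 and h = 2r ≈ 7.8159.
S''(r) = 4π + 4·375/r³ > 0, so this is the minimum; S ≈ 287.8737.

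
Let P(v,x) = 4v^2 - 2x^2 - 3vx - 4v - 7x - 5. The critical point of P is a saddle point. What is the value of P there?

∂P/∂v = 8v - 3x - 4 = 0 and ∂P/∂x = -3v - 4x - 7 = 0, so (v, x) = (-5/41, -68/41).
The Hessian has P_{vv} = 8, P_{xx} = -4, P_{vx} = -3, giving D = -41 < 0, so the point is a saddle point.
P(-5/41, -68/41) = 43/41.

43/41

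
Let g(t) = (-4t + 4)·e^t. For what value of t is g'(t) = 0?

By the product rule, g'(t) = (-4t)·e^t. Since e^t > 0, the only critical point is t = 0.
g''(0) has the same sign as -4 < 0, so this is a local maximum.
g(0) = (4)·e^(0) ≈ 4.0000.

0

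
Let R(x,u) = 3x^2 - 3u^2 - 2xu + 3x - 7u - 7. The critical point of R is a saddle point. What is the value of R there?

∂R/∂x = 6x - 2u + 3 = 0 and ∂R/∂u = -2x - 6u - 7 = 0, so (x, u) = (-4/5, -9/10).
The Hessian has R_{xx} = 6, R_{uu} = -6, R_{xu} = -2, giving D = -40 < 0, so the point is a saddle point.
R(-4/5, -9/10) = -101/20.

-101/20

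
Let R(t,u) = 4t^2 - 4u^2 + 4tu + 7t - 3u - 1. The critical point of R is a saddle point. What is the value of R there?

-39/20

∂R/∂t = 8t + 4u + 7 = 0 and ∂R/∂u = 4t - 8u - 3 = 0, so (t, u) = (-11/20, -13/20).
The Hessian has R_{tt} = 8, R_{uu} = -8, R_{tu} = 4, giving D = -80 < 0, so the point is a saddle point.
R(-11/20, -13/20) = -39/20.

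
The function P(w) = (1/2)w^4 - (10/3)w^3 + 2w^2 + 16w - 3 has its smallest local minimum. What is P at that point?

P'(w) = 2w^3 - 10w^2 + 4w + 16. Setting P'(w) = 0 gives w ∈ {-1, 2, 4}.
P''(w) = 6w^2 - 20w + 4. P''(-1) = 30 > 0 ⇒ local minimum; P''(2) = -12 < 0 ⇒ local maximum; P''(4) = 20 > 0 ⇒ local minimum.
Thus P has its smallest local minimum at w = -1, with value -79/6.

-79/6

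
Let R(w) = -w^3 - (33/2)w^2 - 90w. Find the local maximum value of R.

R'(w) = -3w^2 - 33w - 90. Setting R'(w) = 0 gives w ∈ {-6, -5}.
Since R''(w) = -6w - 33, we get R''(-6) = 3 > 0 ⇒ local minimum; R''(-5) = -3 < 0 ⇒ local maximum.
Thus R has its local maximum at w = -5, with value 325/2.

325/2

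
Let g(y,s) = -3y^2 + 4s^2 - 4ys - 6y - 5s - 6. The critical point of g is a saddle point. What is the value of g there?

-195/64

∂g/∂y = -6y - 4s - 6 = 0 and ∂g/∂s = -4y + 8s - 5 = 0, so (y, s) = (-17/16, 3/32).
The Hessian has g_{yy} = -6, g_{ss} = 8, g_{ys} = -4, giving D = -64 < 0, so the point is a saddle point.
g(-17/16, 3/32) = -195/64.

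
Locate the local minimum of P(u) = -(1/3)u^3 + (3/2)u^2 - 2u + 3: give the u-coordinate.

1

Critical points: P'(u) = -u^2 + 3u - 2 vanishes at u = 1, 2.
Second-derivative test with P''(u) = -2u + 3: P''(1) = 1 > 0 ⇒ local minimum; P''(2) = -1 < 0 ⇒ local maximum.
So the local minimum value is P(1) = 13/6.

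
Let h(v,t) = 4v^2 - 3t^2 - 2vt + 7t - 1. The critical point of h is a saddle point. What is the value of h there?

36/13

∂h/∂v = 8v - 2t = 0 and ∂h/∂t = -2v - 6t + 7 = 0, so (v, t) = (7/26, 14/13).
The Hessian has h_{vv} = 8, h_{tt} = -6, h_{vt} = -2, giving D = -52 < 0, so the point is a saddle point.
h(7/26, 14/13) = 36/13.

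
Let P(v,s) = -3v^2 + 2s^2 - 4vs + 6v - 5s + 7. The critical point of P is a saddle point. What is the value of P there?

∂P/∂v = -6v - 4s + 6 = 0 and ∂P/∂s = -4v + 4s - 5 = 0, so (v, s) = (1/10, 27/20).
The Hessian has P_{vv} = -6, P_{ss} = 4, P_{vs} = -4, giving D = -40 < 0, so the point is a saddle point.
P(1/10, 27/20) = 157/40.

157/40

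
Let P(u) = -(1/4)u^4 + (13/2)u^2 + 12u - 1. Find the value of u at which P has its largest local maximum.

4

P'(u) = -u^3 + 13u + 12 = 0 at u = -3, -1, 4.
Second-derivative test with P''(u) = -3u^2 + 13: P''(-3) = -14 < 0 ⇒ local maximum; P''(-1) = 10 > 0 ⇒ local minimum; P''(4) = -35 < 0 ⇒ local maximum.
So the largest local maximum value is P(4) = 87.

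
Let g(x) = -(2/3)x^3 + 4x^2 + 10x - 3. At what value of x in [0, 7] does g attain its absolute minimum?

g'(x) = -2x^2 + 8x + 10, whose only zero in [0, 7] is x = 5.
Candidates: g(0) = -3; g(5) = 191/3; g(7) = 103/3.
So the minimum is g(0) = -3.

0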